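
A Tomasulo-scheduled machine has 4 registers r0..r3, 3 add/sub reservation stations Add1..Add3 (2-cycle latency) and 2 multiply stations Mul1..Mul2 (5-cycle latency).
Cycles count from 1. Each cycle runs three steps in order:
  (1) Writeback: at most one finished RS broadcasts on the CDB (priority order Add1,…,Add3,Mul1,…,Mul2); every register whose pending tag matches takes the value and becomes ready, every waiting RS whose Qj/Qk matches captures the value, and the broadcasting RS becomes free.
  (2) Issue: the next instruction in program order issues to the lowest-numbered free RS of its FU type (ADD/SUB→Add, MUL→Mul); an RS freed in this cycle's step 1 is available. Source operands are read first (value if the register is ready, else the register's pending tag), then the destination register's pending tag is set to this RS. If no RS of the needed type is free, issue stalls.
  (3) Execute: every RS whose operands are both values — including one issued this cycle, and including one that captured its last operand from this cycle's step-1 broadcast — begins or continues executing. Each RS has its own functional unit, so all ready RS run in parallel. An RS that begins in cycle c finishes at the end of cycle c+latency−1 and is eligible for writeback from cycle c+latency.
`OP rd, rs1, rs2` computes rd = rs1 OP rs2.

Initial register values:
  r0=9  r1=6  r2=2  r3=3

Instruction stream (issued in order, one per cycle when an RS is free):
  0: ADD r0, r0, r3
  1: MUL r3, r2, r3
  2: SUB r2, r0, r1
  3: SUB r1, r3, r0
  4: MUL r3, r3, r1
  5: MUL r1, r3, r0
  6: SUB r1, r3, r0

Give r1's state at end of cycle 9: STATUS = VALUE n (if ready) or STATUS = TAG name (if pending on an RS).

cycle 1: issue ADD r0<-Add1 // r0:Add1,r1:6,r2:2,r3:3
cycle 2: issue MUL r3<-Mul1 // r0:Add1,r1:6,r2:2,r3:Mul1
cycle 3: CDB Add1=12; issue SUB r2<-Add1 // r0:12,r1:6,r2:Add1,r3:Mul1
cycle 4: issue SUB r1<-Add2 // r0:12,r1:Add2,r2:Add1,r3:Mul1
cycle 5: CDB Add1=6; issue MUL r3<-Mul2 // r0:12,r1:Add2,r2:6,r3:Mul2
cycle 6: stall // r0:12,r1:Add2,r2:6,r3:Mul2
cycle 7: CDB Mul1=6; issue MUL r1<-Mul1 // r0:12,r1:Mul1,r2:6,r3:Mul2
cycle 8: issue SUB r1<-Add1 // r0:12,r1:Add1,r2:6,r3:Mul2
cycle 9: CDB Add2=-6 // r0:12,r1:Add1,r2:6,r3:Mul2

STATUS = TAG Add1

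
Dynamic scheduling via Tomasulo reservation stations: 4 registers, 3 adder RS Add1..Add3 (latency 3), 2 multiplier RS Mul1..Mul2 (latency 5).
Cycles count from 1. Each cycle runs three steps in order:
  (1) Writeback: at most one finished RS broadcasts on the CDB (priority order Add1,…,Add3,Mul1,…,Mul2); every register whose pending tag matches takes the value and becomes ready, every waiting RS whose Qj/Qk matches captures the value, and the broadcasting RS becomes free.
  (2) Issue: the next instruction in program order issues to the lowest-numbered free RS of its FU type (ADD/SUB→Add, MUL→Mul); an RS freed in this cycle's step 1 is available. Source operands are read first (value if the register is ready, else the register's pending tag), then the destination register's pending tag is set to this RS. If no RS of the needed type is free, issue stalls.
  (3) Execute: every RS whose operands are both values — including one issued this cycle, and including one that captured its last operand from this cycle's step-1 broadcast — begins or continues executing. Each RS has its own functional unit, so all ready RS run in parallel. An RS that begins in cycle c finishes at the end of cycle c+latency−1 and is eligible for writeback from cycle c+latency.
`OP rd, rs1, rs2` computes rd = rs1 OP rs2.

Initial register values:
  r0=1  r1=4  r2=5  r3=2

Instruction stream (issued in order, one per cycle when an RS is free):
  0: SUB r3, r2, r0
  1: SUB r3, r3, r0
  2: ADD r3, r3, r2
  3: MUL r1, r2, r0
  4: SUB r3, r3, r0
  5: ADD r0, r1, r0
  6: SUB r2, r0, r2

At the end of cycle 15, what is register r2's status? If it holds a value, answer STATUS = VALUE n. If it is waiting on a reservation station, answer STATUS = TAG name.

STATUS = VALUE 1

c1: issue SUB r3<-Add1 | r0:1,r1:4,r2:5,r3:Add1
c2: issue SUB r3<-Add2 | r0:1,r1:4,r2:5,r3:Add2
c3: issue ADD r3<-Add3 | r0:1,r1:4,r2:5,r3:Add3
c4: CDB Add1=4; issue MUL r1<-Mul1 | r0:1,r1:Mul1,r2:5,r3:Add3
c5: issue SUB r3<-Add1 | r0:1,r1:Mul1,r2:5,r3:Add1
c6: stall | r0:1,r1:Mul1,r2:5,r3:Add1
c7: CDB Add2=3; issue ADD r0<-Add2 | r0:Add2,r1:Mul1,r2:5,r3:Add1
c8: stall | r0:Add2,r1:Mul1,r2:5,r3:Add1
c9: CDB Mul1=5; stall | r0:Add2,r1:5,r2:5,r3:Add1
c10: CDB Add3=8; issue SUB r2<-Add3 | r0:Add2,r1:5,r2:Add3,r3:Add1
c11: - | r0:Add2,r1:5,r2:Add3,r3:Add1
c12: CDB Add2=6 | r0:6,r1:5,r2:Add3,r3:Add1
c13: CDB Add1=7 | r0:6,r1:5,r2:Add3,r3:7
c14: - | r0:6,r1:5,r2:Add3,r3:7
c15: CDB Add3=1 | r0:6,r1:5,r2:1,r3:7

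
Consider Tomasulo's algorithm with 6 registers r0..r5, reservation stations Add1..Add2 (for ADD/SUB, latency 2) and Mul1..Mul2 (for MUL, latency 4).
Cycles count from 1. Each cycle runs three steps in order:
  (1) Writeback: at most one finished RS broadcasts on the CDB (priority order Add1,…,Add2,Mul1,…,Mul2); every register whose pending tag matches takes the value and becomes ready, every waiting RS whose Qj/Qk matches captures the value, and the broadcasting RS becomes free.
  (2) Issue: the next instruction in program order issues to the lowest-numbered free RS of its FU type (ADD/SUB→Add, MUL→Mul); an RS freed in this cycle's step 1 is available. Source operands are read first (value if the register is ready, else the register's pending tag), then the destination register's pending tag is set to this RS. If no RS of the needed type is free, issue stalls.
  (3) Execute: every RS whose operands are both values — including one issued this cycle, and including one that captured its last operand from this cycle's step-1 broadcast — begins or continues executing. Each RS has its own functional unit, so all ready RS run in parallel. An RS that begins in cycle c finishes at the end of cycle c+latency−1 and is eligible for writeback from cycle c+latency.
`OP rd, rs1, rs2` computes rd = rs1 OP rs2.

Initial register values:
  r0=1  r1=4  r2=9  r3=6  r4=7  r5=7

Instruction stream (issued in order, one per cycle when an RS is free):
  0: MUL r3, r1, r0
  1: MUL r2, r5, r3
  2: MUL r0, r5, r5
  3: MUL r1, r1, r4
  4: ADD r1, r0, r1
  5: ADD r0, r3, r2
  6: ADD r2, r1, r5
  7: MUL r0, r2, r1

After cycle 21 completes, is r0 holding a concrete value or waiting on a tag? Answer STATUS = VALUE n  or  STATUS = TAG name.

cycle 1: issue MUL r3<-Mul1 // r0:1,r1:4,r2:9,r3:Mul1,r4:7,r5:7
cycle 2: issue MUL r2<-Mul2 // r0:1,r1:4,r2:Mul2,r3:Mul1,r4:7,r5:7
cycle 3: stall // r0:1,r1:4,r2:Mul2,r3:Mul1,r4:7,r5:7
cycle 4: stall // r0:1,r1:4,r2:Mul2,r3:Mul1,r4:7,r5:7
cycle 5: CDB Mul1=4; issue MUL r0<-Mul1 // r0:Mul1,r1:4,r2:Mul2,r3:4,r4:7,r5:7
cycle 6: stall // r0:Mul1,r1:4,r2:Mul2,r3:4,r4:7,r5:7
cycle 7: stall // r0:Mul1,r1:4,r2:Mul2,r3:4,r4:7,r5:7
cycle 8: stall // r0:Mul1,r1:4,r2:Mul2,r3:4,r4:7,r5:7
cycle 9: CDB Mul1=49; issue MUL r1<-Mul1 // r0:49,r1:Mul1,r2:Mul2,r3:4,r4:7,r5:7
cycle 10: CDB Mul2=28; issue ADD r1<-Add1 // r0:49,r1:Add1,r2:28,r3:4,r4:7,r5:7
cycle 11: issue ADD r0<-Add2 // r0:Add2,r1:Add1,r2:28,r3:4,r4:7,r5:7
cycle 12: stall // r0:Add2,r1:Add1,r2:28,r3:4,r4:7,r5:7
cycle 13: CDB Add2=32; issue ADD r2<-Add2 // r0:32,r1:Add1,r2:Add2,r3:4,r4:7,r5:7
cycle 14: CDB Mul1=28; issue MUL r0<-Mul1 // r0:Mul1,r1:Add1,r2:Add2,r3:4,r4:7,r5:7
cycle 15: - // r0:Mul1,r1:Add1,r2:Add2,r3:4,r4:7,r5:7
cycle 16: CDB Add1=77 // r0:Mul1,r1:77,r2:Add2,r3:4,r4:7,r5:7
cycle 17: - // r0:Mul1,r1:77,r2:Add2,r3:4,r4:7,r5:7
cycle 18: CDB Add2=84 // r0:Mul1,r1:77,r2:84,r3:4,r4:7,r5:7
cycle 19: - // r0:Mul1,r1:77,r2:84,r3:4,r4:7,r5:7
cycle 20: - // r0:Mul1,r1:77,r2:84,r3:4,r4:7,r5:7
cycle 21: - // r0:Mul1,r1:77,r2:84,r3:4,r4:7,r5:7

STATUS = TAG Mul1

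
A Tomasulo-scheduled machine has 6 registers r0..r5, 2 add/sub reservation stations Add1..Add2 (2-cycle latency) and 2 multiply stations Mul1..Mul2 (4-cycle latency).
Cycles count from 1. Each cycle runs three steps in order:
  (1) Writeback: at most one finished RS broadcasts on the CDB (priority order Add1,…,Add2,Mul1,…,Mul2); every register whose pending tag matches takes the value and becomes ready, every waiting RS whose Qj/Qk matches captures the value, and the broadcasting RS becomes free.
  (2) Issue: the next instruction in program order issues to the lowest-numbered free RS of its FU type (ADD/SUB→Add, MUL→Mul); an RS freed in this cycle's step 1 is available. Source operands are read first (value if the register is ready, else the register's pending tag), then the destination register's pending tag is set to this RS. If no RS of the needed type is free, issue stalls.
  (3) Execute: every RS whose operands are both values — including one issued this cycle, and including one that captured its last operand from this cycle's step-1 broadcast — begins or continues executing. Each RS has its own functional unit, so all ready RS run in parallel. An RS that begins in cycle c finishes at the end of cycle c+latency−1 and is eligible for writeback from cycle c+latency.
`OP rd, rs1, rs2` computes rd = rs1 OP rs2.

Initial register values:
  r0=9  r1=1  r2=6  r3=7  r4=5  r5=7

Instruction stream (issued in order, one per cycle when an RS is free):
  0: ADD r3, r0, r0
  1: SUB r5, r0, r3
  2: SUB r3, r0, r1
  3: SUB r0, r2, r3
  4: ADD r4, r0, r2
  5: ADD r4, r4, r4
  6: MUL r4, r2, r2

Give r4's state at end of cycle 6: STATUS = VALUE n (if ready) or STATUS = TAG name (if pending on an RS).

STATUS = TAG Add2

cycle 1: issue ADD r3<-Add1 // r0:9,r1:1,r2:6,r3:Add1,r4:5,r5:7
cycle 2: issue SUB r5<-Add2 // r0:9,r1:1,r2:6,r3:Add1,r4:5,r5:Add2
cycle 3: CDB Add1=18; issue SUB r3<-Add1 // r0:9,r1:1,r2:6,r3:Add1,r4:5,r5:Add2
cycle 4: stall // r0:9,r1:1,r2:6,r3:Add1,r4:5,r5:Add2
cycle 5: CDB Add1=8; issue SUB r0<-Add1 // r0:Add1,r1:1,r2:6,r3:8,r4:5,r5:Add2
cycle 6: CDB Add2=-9; issue ADD r4<-Add2 // r0:Add1,r1:1,r2:6,r3:8,r4:Add2,r5:-9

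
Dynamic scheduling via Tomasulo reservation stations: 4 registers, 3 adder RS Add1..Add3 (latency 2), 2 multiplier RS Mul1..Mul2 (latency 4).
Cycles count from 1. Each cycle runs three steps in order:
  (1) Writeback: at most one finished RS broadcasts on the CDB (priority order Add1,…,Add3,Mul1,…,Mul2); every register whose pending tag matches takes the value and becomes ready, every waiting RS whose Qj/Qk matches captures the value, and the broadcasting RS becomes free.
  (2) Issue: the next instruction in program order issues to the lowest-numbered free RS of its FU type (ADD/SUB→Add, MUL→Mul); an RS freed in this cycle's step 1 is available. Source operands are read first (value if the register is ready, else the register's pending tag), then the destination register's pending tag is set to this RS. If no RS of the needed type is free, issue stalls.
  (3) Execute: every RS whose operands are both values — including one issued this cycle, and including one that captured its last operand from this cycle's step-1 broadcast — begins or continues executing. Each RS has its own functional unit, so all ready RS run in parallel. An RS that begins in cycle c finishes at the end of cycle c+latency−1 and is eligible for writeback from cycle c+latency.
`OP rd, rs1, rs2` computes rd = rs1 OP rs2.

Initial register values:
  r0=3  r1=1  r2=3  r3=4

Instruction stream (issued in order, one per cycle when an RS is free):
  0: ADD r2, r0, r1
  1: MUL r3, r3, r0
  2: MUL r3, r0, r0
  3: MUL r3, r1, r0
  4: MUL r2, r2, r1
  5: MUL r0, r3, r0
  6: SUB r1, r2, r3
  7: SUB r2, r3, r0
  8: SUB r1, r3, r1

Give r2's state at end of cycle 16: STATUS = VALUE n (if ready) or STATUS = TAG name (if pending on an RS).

  c1: issue ADD r2<-Add1  regs: r0:3,r1:1,r2:Add1,r3:4
  c2: issue MUL r3<-Mul1  regs: r0:3,r1:1,r2:Add1,r3:Mul1
  c3: CDB Add1=4; issue MUL r3<-Mul2  regs: r0:3,r1:1,r2:4,r3:Mul2
  c4: stall  regs: r0:3,r1:1,r2:4,r3:Mul2
  c5: stall  regs: r0:3,r1:1,r2:4,r3:Mul2
  c6: CDB Mul1=12; issue MUL r3<-Mul1  regs: r0:3,r1:1,r2:4,r3:Mul1
  c7: CDB Mul2=9; issue MUL r2<-Mul2  regs: r0:3,r1:1,r2:Mul2,r3:Mul1
  c8: stall  regs: r0:3,r1:1,r2:Mul2,r3:Mul1
  c9: stall  regs: r0:3,r1:1,r2:Mul2,r3:Mul1
  c10: CDB Mul1=3; issue MUL r0<-Mul1  regs: r0:Mul1,r1:1,r2:Mul2,r3:3
  c11: CDB Mul2=4; issue SUB r1<-Add1  regs: r0:Mul1,r1:Add1,r2:4,r3:3
  c12: issue SUB r2<-Add2  regs: r0:Mul1,r1:Add1,r2:Add2,r3:3
  c13: CDB Add1=1; issue SUB r1<-Add1  regs: r0:Mul1,r1:Add1,r2:Add2,r3:3
  c14: CDB Mul1=9  regs: r0:9,r1:Add1,r2:Add2,r3:3
  c15: CDB Add1=2  regs: r0:9,r1:2,r2:Add2,r3:3
  c16: CDB Add2=-6  regs: r0:9,r1:2,r2:-6,r3:3

STATUS = VALUE -6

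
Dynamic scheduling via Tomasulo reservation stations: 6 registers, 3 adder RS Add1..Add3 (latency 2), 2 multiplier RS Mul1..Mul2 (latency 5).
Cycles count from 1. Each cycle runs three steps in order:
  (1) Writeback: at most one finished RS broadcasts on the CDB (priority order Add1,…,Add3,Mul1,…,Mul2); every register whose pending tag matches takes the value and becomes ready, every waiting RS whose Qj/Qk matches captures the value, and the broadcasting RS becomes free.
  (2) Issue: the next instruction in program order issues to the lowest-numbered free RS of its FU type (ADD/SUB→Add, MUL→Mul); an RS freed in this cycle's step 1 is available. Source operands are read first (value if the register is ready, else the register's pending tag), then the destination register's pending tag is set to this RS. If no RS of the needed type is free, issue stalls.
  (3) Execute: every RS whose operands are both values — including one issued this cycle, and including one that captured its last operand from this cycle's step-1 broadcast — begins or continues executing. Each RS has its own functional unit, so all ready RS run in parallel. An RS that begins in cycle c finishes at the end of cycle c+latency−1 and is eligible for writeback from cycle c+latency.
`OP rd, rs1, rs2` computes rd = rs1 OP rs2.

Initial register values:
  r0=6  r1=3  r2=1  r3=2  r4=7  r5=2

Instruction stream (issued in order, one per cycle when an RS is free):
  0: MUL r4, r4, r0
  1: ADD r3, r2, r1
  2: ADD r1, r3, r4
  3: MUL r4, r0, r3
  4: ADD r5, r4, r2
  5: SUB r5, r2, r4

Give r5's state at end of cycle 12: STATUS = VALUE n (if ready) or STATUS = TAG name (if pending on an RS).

  c1: issue MUL r4<-Mul1  regs: r0:6,r1:3,r2:1,r3:2,r4:Mul1,r5:2
  c2: issue ADD r3<-Add1  regs: r0:6,r1:3,r2:1,r3:Add1,r4:Mul1,r5:2
  c3: issue ADD r1<-Add2  regs: r0:6,r1:Add2,r2:1,r3:Add1,r4:Mul1,r5:2
  c4: CDB Add1=4; issue MUL r4<-Mul2  regs: r0:6,r1:Add2,r2:1,r3:4,r4:Mul2,r5:2
  c5: issue ADD r5<-Add1  regs: r0:6,r1:Add2,r2:1,r3:4,r4:Mul2,r5:Add1
  c6: CDB Mul1=42; issue SUB r5<-Add3  regs: r0:6,r1:Add2,r2:1,r3:4,r4:Mul2,r5:Add3
  c7: -  regs: r0:6,r1:Add2,r2:1,r3:4,r4:Mul2,r5:Add3
  c8: CDB Add2=46  regs: r0:6,r1:46,r2:1,r3:4,r4:Mul2,r5:Add3
  c9: CDB Mul2=24  regs: r0:6,r1:46,r2:1,r3:4,r4:24,r5:Add3
  c10: -  regs: r0:6,r1:46,r2:1,r3:4,r4:24,r5:Add3
  c11: CDB Add1=25  regs: r0:6,r1:46,r2:1,r3:4,r4:24,r5:Add3
  c12: CDB Add3=-23  regs: r0:6,r1:46,r2:1,r3:4,r4:24,r5:-23

STATUS = VALUE -23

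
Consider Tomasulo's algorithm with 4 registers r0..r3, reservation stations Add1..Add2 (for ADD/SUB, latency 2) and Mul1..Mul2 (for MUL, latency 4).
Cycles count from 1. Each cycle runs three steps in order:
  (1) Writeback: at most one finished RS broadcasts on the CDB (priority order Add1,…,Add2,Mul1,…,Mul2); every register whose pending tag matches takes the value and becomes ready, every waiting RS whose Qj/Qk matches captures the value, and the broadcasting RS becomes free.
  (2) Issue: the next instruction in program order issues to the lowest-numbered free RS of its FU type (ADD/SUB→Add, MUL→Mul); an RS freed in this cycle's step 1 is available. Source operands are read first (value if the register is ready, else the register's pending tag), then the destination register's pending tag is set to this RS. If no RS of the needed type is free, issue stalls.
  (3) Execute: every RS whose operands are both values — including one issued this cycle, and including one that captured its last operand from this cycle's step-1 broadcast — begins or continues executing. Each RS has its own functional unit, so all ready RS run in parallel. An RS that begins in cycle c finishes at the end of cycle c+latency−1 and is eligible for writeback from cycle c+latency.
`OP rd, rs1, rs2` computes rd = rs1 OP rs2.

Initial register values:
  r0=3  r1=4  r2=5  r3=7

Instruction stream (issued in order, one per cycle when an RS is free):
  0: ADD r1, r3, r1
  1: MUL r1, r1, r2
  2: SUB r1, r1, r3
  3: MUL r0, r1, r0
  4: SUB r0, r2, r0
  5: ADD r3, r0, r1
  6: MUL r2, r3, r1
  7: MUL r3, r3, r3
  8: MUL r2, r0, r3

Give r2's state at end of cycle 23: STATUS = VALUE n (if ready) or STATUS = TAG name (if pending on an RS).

STATUS = TAG Mul1

  c1: issue ADD r1<-Add1  regs: r0:3,r1:Add1,r2:5,r3:7
  c2: issue MUL r1<-Mul1  regs: r0:3,r1:Mul1,r2:5,r3:7
  c3: CDB Add1=11; issue SUB r1<-Add1  regs: r0:3,r1:Add1,r2:5,r3:7
  c4: issue MUL r0<-Mul2  regs: r0:Mul2,r1:Add1,r2:5,r3:7
  c5: issue SUB r0<-Add2  regs: r0:Add2,r1:Add1,r2:5,r3:7
  c6: stall  regs: r0:Add2,r1:Add1,r2:5,r3:7
  c7: CDB Mul1=55; stall  regs: r0:Add2,r1:Add1,r2:5,r3:7
  c8: stall  regs: r0:Add2,r1:Add1,r2:5,r3:7
  c9: CDB Add1=48; issue ADD r3<-Add1  regs: r0:Add2,r1:48,r2:5,r3:Add1
  c10: issue MUL r2<-Mul1  regs: r0:Add2,r1:48,r2:Mul1,r3:Add1
  c11: stall  regs: r0:Add2,r1:48,r2:Mul1,r3:Add1
  c12: stall  regs: r0:Add2,r1:48,r2:Mul1,r3:Add1
  c13: CDB Mul2=144; issue MUL r3<-Mul2  regs: r0:Add2,r1:48,r2:Mul1,r3:Mul2
  c14: stall  regs: r0:Add2,r1:48,r2:Mul1,r3:Mul2
  c15: CDB Add2=-139; stall  regs: r0:-139,r1:48,r2:Mul1,r3:Mul2
  c16: stall  regs: r0:-139,r1:48,r2:Mul1,r3:Mul2
  c17: CDB Add1=-91; stall  regs: r0:-139,r1:48,r2:Mul1,r3:Mul2
  c18: stall  regs: r0:-139,r1:48,r2:Mul1,r3:Mul2
  c19: stall  regs: r0:-139,r1:48,r2:Mul1,r3:Mul2
  c20: stall  regs: r0:-139,r1:48,r2:Mul1,r3:Mul2
  c21: CDB Mul1=-4368; issue MUL r2<-Mul1  regs: r0:-139,r1:48,r2:Mul1,r3:Mul2
  c22: CDB Mul2=8281  regs: r0:-139,r1:48,r2:Mul1,r3:8281
  c23: -  regs: r0:-139,r1:48,r2:Mul1,r3:8281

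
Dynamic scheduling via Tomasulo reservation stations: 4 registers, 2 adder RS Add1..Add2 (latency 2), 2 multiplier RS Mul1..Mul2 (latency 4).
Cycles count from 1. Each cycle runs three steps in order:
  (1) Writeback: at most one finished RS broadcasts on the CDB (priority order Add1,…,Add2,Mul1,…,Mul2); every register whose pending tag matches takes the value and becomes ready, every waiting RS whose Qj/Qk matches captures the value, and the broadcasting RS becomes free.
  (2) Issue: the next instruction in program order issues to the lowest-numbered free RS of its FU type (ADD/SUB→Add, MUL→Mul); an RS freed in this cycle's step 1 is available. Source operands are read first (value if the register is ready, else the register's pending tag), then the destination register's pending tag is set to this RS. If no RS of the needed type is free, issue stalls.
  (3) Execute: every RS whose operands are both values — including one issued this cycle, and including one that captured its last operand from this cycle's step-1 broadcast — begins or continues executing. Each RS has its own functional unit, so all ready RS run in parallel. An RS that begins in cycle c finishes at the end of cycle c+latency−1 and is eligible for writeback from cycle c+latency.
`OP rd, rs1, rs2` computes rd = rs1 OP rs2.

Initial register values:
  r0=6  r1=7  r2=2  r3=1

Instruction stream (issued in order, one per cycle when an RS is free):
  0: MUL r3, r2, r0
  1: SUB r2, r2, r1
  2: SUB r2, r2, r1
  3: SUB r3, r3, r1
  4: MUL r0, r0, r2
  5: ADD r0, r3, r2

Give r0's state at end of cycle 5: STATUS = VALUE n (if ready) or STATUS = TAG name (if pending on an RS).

c1: issue MUL r3<-Mul1 | r0:6,r1:7,r2:2,r3:Mul1
c2: issue SUB r2<-Add1 | r0:6,r1:7,r2:Add1,r3:Mul1
c3: issue SUB r2<-Add2 | r0:6,r1:7,r2:Add2,r3:Mul1
c4: CDB Add1=-5; issue SUB r3<-Add1 | r0:6,r1:7,r2:Add2,r3:Add1
c5: CDB Mul1=12; issue MUL r0<-Mul1 | r0:Mul1,r1:7,r2:Add2,r3:Add1

STATUS = TAG Mul1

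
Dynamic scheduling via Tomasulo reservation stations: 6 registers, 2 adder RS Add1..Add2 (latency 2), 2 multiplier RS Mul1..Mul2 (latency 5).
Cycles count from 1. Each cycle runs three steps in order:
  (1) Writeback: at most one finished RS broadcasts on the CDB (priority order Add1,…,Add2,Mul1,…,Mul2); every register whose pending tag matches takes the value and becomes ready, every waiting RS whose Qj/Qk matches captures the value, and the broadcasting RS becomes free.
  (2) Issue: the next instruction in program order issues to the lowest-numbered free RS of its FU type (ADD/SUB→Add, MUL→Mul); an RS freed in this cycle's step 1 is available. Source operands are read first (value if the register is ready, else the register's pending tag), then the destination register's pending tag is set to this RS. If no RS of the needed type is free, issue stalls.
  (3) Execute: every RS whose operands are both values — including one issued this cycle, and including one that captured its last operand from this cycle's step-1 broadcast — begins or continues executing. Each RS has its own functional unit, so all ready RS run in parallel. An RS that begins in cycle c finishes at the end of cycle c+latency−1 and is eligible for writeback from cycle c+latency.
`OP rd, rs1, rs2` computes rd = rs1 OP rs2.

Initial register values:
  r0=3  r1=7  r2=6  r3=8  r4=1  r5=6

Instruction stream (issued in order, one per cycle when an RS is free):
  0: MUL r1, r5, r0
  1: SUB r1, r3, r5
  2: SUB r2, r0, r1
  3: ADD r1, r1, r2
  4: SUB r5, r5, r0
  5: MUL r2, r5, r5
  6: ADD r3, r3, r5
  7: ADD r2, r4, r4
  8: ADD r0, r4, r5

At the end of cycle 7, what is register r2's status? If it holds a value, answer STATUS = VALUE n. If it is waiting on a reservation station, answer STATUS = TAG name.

STATUS = TAG Mul1

cycle 1: issue MUL r1<-Mul1 // r0:3,r1:Mul1,r2:6,r3:8,r4:1,r5:6
cycle 2: issue SUB r1<-Add1 // r0:3,r1:Add1,r2:6,r3:8,r4:1,r5:6
cycle 3: issue SUB r2<-Add2 // r0:3,r1:Add1,r2:Add2,r3:8,r4:1,r5:6
cycle 4: CDB Add1=2; issue ADD r1<-Add1 // r0:3,r1:Add1,r2:Add2,r3:8,r4:1,r5:6
cycle 5: stall // r0:3,r1:Add1,r2:Add2,r3:8,r4:1,r5:6
cycle 6: CDB Add2=1; issue SUB r5<-Add2 // r0:3,r1:Add1,r2:1,r3:8,r4:1,r5:Add2
cycle 7: CDB Mul1=18; issue MUL r2<-Mul1 // r0:3,r1:Add1,r2:Mul1,r3:8,r4:1,r5:Add2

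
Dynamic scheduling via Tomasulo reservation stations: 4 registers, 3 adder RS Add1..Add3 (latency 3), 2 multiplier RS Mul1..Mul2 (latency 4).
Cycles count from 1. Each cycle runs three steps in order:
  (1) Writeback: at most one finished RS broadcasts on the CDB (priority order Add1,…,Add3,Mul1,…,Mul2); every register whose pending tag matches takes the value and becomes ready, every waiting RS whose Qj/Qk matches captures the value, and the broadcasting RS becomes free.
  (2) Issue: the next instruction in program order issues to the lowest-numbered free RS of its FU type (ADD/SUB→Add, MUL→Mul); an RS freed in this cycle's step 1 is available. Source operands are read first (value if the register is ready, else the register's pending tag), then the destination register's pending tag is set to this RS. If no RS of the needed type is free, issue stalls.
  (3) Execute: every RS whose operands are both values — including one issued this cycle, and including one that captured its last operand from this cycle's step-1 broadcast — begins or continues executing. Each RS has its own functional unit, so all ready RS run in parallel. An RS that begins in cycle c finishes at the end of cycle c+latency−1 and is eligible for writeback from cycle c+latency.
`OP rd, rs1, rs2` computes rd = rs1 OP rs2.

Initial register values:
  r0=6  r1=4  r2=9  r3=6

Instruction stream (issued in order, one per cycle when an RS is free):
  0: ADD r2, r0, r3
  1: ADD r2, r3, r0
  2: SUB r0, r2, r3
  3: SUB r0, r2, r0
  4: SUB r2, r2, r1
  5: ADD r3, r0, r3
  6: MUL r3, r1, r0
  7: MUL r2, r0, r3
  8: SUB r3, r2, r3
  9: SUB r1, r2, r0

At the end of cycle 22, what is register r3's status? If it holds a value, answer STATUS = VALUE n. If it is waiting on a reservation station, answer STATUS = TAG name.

cycle 1: issue ADD r2<-Add1 // r0:6,r1:4,r2:Add1,r3:6
cycle 2: issue ADD r2<-Add2 // r0:6,r1:4,r2:Add2,r3:6
cycle 3: issue SUB r0<-Add3 // r0:Add3,r1:4,r2:Add2,r3:6
cycle 4: CDB Add1=12; issue SUB r0<-Add1 // r0:Add1,r1:4,r2:Add2,r3:6
cycle 5: CDB Add2=12; issue SUB r2<-Add2 // r0:Add1,r1:4,r2:Add2,r3:6
cycle 6: stall // r0:Add1,r1:4,r2:Add2,r3:6
cycle 7: stall // r0:Add1,r1:4,r2:Add2,r3:6
cycle 8: CDB Add2=8; issue ADD r3<-Add2 // r0:Add1,r1:4,r2:8,r3:Add2
cycle 9: CDB Add3=6; issue MUL r3<-Mul1 // r0:Add1,r1:4,r2:8,r3:Mul1
cycle 10: issue MUL r2<-Mul2 // r0:Add1,r1:4,r2:Mul2,r3:Mul1
cycle 11: issue SUB r3<-Add3 // r0:Add1,r1:4,r2:Mul2,r3:Add3
cycle 12: CDB Add1=6; issue SUB r1<-Add1 // r0:6,r1:Add1,r2:Mul2,r3:Add3
cycle 13: - // r0:6,r1:Add1,r2:Mul2,r3:Add3
cycle 14: - // r0:6,r1:Add1,r2:Mul2,r3:Add3
cycle 15: CDB Add2=12 // r0:6,r1:Add1,r2:Mul2,r3:Add3
cycle 16: CDB Mul1=24 // r0:6,r1:Add1,r2:Mul2,r3:Add3
cycle 17: - // r0:6,r1:Add1,r2:Mul2,r3:Add3
cycle 18: - // r0:6,r1:Add1,r2:Mul2,r3:Add3
cycle 19: - // r0:6,r1:Add1,r2:Mul2,r3:Add3
cycle 20: CDB Mul2=144 // r0:6,r1:Add1,r2:144,r3:Add3
cycle 21: - // r0:6,r1:Add1,r2:144,r3:Add3
cycle 22: - // r0:6,r1:Add1,r2:144,r3:Add3

STATUS = TAG Add3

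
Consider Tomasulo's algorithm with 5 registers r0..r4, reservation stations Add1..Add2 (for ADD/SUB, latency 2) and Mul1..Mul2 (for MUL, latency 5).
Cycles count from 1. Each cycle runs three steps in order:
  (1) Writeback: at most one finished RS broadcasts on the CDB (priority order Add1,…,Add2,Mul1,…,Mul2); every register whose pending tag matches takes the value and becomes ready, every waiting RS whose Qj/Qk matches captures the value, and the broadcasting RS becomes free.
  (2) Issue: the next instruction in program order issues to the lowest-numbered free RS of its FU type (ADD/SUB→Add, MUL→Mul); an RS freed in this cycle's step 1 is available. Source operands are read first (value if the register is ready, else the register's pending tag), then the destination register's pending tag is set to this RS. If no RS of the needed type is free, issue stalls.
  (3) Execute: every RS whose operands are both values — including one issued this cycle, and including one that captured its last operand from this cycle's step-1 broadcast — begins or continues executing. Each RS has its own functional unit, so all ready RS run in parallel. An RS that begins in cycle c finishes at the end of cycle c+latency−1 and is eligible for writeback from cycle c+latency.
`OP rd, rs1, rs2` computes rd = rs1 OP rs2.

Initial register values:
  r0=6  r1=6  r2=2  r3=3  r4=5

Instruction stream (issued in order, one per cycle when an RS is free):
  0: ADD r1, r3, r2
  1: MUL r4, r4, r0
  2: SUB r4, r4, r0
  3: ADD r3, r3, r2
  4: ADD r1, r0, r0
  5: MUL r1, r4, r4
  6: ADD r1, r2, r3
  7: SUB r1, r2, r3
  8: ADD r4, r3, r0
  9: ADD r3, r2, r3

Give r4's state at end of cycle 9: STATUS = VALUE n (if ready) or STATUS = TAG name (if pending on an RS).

cycle 1: issue ADD r1<-Add1 // r0:6,r1:Add1,r2:2,r3:3,r4:5
cycle 2: issue MUL r4<-Mul1 // r0:6,r1:Add1,r2:2,r3:3,r4:Mul1
cycle 3: CDB Add1=5; issue SUB r4<-Add1 // r0:6,r1:5,r2:2,r3:3,r4:Add1
cycle 4: issue ADD r3<-Add2 // r0:6,r1:5,r2:2,r3:Add2,r4:Add1
cycle 5: stall // r0:6,r1:5,r2:2,r3:Add2,r4:Add1
cycle 6: CDB Add2=5; issue ADD r1<-Add2 // r0:6,r1:Add2,r2:2,r3:5,r4:Add1
cycle 7: CDB Mul1=30; issue MUL r1<-Mul1 // r0:6,r1:Mul1,r2:2,r3:5,r4:Add1
cycle 8: CDB Add2=12; issue ADD r1<-Add2 // r0:6,r1:Add2,r2:2,r3:5,r4:Add1
cycle 9: CDB Add1=24; issue SUB r1<-Add1 // r0:6,r1:Add1,r2:2,r3:5,r4:24

STATUS = VALUE 24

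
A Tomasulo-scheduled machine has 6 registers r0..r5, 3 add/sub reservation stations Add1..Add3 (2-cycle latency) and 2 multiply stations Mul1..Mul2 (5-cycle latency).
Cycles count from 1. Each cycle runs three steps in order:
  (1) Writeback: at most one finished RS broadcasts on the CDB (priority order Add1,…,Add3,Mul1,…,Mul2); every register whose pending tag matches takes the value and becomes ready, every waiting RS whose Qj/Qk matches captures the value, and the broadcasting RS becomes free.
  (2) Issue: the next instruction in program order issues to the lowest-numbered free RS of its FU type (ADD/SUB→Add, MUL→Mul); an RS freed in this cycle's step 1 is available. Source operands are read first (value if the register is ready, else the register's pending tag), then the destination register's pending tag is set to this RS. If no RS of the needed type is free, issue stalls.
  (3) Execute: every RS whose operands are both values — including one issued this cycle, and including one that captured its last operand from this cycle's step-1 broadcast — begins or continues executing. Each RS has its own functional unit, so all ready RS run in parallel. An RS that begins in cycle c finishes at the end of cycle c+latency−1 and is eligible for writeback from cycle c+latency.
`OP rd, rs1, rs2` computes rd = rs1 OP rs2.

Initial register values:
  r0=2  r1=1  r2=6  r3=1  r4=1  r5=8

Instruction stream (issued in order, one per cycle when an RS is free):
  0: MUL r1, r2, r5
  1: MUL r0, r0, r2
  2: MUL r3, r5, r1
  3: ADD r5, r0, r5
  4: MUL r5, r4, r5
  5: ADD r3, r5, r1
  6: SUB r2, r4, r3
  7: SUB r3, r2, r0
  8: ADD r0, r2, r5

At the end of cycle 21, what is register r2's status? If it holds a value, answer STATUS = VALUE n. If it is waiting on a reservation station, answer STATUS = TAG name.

cycle 1: issue MUL r1<-Mul1 // r0:2,r1:Mul1,r2:6,r3:1,r4:1,r5:8
cycle 2: issue MUL r0<-Mul2 // r0:Mul2,r1:Mul1,r2:6,r3:1,r4:1,r5:8
cycle 3: stall // r0:Mul2,r1:Mul1,r2:6,r3:1,r4:1,r5:8
cycle 4: stall // r0:Mul2,r1:Mul1,r2:6,r3:1,r4:1,r5:8
cycle 5: stall // r0:Mul2,r1:Mul1,r2:6,r3:1,r4:1,r5:8
cycle 6: CDB Mul1=48; issue MUL r3<-Mul1 // r0:Mul2,r1:48,r2:6,r3:Mul1,r4:1,r5:8
cycle 7: CDB Mul2=12; issue ADD r5<-Add1 // r0:12,r1:48,r2:6,r3:Mul1,r4:1,r5:Add1
cycle 8: issue MUL r5<-Mul2 // r0:12,r1:48,r2:6,r3:Mul1,r4:1,r5:Mul2
cycle 9: CDB Add1=20; issue ADD r3<-Add1 // r0:12,r1:48,r2:6,r3:Add1,r4:1,r5:Mul2
cycle 10: issue SUB r2<-Add2 // r0:12,r1:48,r2:Add2,r3:Add1,r4:1,r5:Mul2
cycle 11: CDB Mul1=384; issue SUB r3<-Add3 // r0:12,r1:48,r2:Add2,r3:Add3,r4:1,r5:Mul2
cycle 12: stall // r0:12,r1:48,r2:Add2,r3:Add3,r4:1,r5:Mul2
cycle 13: stall // r0:12,r1:48,r2:Add2,r3:Add3,r4:1,r5:Mul2
cycle 14: CDB Mul2=20; stall // r0:12,r1:48,r2:Add2,r3:Add3,r4:1,r5:20
cycle 15: stall // r0:12,r1:48,r2:Add2,r3:Add3,r4:1,r5:20
cycle 16: CDB Add1=68; issue ADD r0<-Add1 // r0:Add1,r1:48,r2:Add2,r3:Add3,r4:1,r5:20
cycle 17: - // r0:Add1,r1:48,r2:Add2,r3:Add3,r4:1,r5:20
cycle 18: CDB Add2=-67 // r0:Add1,r1:48,r2:-67,r3:Add3,r4:1,r5:20
cycle 19: - // r0:Add1,r1:48,r2:-67,r3:Add3,r4:1,r5:20
cycle 20: CDB Add1=-47 // r0:-47,r1:48,r2:-67,r3:Add3,r4:1,r5:20
cycle 21: CDB Add3=-79 // r0:-47,r1:48,r2:-67,r3:-79,r4:1,r5:20

STATUS = VALUE -67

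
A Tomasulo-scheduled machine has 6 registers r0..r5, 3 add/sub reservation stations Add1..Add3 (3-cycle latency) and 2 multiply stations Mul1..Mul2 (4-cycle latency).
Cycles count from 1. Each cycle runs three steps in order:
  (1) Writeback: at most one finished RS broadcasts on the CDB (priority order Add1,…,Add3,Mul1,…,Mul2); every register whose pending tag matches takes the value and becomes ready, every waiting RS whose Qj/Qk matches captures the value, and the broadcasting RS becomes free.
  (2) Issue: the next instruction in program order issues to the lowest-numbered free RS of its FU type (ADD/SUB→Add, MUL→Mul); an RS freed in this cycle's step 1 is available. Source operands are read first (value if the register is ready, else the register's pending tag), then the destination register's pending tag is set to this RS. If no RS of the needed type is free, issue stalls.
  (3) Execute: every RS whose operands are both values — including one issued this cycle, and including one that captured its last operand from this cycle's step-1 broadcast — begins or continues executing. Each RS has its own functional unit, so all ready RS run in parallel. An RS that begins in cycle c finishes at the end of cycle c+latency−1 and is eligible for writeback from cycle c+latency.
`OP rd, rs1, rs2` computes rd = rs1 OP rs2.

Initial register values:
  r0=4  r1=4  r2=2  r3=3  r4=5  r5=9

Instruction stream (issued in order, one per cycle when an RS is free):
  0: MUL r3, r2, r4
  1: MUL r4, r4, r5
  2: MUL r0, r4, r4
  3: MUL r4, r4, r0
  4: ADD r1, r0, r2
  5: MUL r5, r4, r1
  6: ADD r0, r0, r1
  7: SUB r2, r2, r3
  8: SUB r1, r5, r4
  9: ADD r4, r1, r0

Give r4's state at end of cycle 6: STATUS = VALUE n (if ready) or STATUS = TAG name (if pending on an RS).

STATUS = TAG Mul2

cycle 1: issue MUL r3<-Mul1 // r0:4,r1:4,r2:2,r3:Mul1,r4:5,r5:9
cycle 2: issue MUL r4<-Mul2 // r0:4,r1:4,r2:2,r3:Mul1,r4:Mul2,r5:9
cycle 3: stall // r0:4,r1:4,r2:2,r3:Mul1,r4:Mul2,r5:9
cycle 4: stall // r0:4,r1:4,r2:2,r3:Mul1,r4:Mul2,r5:9
cycle 5: CDB Mul1=10; issue MUL r0<-Mul1 // r0:Mul1,r1:4,r2:2,r3:10,r4:Mul2,r5:9
cycle 6: CDB Mul2=45; issue MUL r4<-Mul2 // r0:Mul1,r1:4,r2:2,r3:10,r4:Mul2,r5:9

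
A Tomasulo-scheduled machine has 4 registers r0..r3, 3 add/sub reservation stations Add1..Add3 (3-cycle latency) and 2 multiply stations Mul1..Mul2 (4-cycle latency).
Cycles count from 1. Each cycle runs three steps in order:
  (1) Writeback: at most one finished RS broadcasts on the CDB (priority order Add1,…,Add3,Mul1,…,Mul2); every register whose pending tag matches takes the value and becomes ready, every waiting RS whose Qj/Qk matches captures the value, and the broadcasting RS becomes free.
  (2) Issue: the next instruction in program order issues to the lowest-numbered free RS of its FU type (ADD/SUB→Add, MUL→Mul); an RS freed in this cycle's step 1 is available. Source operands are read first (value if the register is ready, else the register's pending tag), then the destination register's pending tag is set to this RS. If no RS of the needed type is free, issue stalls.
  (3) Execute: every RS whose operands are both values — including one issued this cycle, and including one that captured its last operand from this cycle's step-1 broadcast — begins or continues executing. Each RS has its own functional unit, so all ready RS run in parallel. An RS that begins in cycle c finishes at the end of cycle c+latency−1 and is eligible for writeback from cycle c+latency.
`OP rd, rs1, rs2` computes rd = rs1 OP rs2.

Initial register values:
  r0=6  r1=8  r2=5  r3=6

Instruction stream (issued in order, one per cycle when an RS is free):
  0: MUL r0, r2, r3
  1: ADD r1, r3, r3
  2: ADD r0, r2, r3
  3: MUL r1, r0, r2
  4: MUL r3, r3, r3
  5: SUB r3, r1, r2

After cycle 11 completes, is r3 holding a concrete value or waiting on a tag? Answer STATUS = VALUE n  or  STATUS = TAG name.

STATUS = TAG Add1

cycle 1: issue MUL r0<-Mul1 // r0:Mul1,r1:8,r2:5,r3:6
cycle 2: issue ADD r1<-Add1 // r0:Mul1,r1:Add1,r2:5,r3:6
cycle 3: issue ADD r0<-Add2 // r0:Add2,r1:Add1,r2:5,r3:6
cycle 4: issue MUL r1<-Mul2 // r0:Add2,r1:Mul2,r2:5,r3:6
cycle 5: CDB Add1=12; stall // r0:Add2,r1:Mul2,r2:5,r3:6
cycle 6: CDB Add2=11; stall // r0:11,r1:Mul2,r2:5,r3:6
cycle 7: CDB Mul1=30; issue MUL r3<-Mul1 // r0:11,r1:Mul2,r2:5,r3:Mul1
cycle 8: issue SUB r3<-Add1 // r0:11,r1:Mul2,r2:5,r3:Add1
cycle 9: - // r0:11,r1:Mul2,r2:5,r3:Add1
cycle 10: CDB Mul2=55 // r0:11,r1:55,r2:5,r3:Add1
cycle 11: CDB Mul1=36 // r0:11,r1:55,r2:5,r3:Add1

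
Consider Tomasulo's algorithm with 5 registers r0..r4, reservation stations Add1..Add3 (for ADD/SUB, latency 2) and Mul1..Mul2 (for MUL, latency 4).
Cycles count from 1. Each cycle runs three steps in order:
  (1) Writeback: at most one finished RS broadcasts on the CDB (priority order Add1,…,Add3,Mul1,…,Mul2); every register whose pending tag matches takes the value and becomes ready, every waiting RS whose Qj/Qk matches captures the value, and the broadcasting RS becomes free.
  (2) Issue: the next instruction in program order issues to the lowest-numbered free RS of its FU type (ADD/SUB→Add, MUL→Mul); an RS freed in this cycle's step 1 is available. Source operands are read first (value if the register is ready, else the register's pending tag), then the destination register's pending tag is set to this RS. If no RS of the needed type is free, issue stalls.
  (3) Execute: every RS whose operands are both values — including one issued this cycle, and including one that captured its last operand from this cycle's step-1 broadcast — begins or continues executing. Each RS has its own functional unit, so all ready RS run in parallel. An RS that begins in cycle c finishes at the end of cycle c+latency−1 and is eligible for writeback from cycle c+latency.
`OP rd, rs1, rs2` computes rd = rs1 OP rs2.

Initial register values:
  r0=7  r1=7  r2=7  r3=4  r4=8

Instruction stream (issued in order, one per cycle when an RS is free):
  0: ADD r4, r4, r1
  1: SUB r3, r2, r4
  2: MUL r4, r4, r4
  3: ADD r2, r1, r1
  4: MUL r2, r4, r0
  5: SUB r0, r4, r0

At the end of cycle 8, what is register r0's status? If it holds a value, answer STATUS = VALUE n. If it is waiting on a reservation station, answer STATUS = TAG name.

c1: issue ADD r4<-Add1 | r0:7,r1:7,r2:7,r3:4,r4:Add1
c2: issue SUB r3<-Add2 | r0:7,r1:7,r2:7,r3:Add2,r4:Add1
c3: CDB Add1=15; issue MUL r4<-Mul1 | r0:7,r1:7,r2:7,r3:Add2,r4:Mul1
c4: issue ADD r2<-Add1 | r0:7,r1:7,r2:Add1,r3:Add2,r4:Mul1
c5: CDB Add2=-8; issue MUL r2<-Mul2 | r0:7,r1:7,r2:Mul2,r3:-8,r4:Mul1
c6: CDB Add1=14; issue SUB r0<-Add1 | r0:Add1,r1:7,r2:Mul2,r3:-8,r4:Mul1
c7: CDB Mul1=225 | r0:Add1,r1:7,r2:Mul2,r3:-8,r4:225
c8: - | r0:Add1,r1:7,r2:Mul2,r3:-8,r4:225

STATUS = TAG Add1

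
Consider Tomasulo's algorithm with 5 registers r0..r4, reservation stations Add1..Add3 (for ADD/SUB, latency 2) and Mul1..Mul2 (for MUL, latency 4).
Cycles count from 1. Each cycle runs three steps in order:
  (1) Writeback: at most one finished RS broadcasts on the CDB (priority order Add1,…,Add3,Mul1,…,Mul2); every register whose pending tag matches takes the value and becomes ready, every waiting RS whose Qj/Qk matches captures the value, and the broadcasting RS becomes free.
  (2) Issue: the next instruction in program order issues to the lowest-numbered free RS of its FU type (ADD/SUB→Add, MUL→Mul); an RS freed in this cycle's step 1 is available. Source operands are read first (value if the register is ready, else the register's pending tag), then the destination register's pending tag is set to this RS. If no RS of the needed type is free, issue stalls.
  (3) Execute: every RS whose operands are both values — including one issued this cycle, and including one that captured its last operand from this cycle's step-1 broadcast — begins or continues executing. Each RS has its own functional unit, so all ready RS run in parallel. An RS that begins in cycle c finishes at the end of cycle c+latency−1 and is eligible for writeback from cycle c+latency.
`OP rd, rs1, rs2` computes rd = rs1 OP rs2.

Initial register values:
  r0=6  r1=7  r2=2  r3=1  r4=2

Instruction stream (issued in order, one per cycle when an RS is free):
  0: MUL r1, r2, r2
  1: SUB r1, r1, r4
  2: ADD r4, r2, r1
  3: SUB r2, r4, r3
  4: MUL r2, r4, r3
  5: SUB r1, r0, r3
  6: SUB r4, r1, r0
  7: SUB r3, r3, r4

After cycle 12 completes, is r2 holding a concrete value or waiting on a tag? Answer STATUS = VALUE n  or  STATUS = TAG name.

cycle 1: issue MUL r1<-Mul1 // r0:6,r1:Mul1,r2:2,r3:1,r4:2
cycle 2: issue SUB r1<-Add1 // r0:6,r1:Add1,r2:2,r3:1,r4:2
cycle 3: issue ADD r4<-Add2 // r0:6,r1:Add1,r2:2,r3:1,r4:Add2
cycle 4: issue SUB r2<-Add3 // r0:6,r1:Add1,r2:Add3,r3:1,r4:Add2
cycle 5: CDB Mul1=4; issue MUL r2<-Mul1 // r0:6,r1:Add1,r2:Mul1,r3:1,r4:Add2
cycle 6: stall // r0:6,r1:Add1,r2:Mul1,r3:1,r4:Add2
cycle 7: CDB Add1=2; issue SUB r1<-Add1 // r0:6,r1:Add1,r2:Mul1,r3:1,r4:Add2
cycle 8: stall // r0:6,r1:Add1,r2:Mul1,r3:1,r4:Add2
cycle 9: CDB Add1=5; issue SUB r4<-Add1 // r0:6,r1:5,r2:Mul1,r3:1,r4:Add1
cycle 10: CDB Add2=4; issue SUB r3<-Add2 // r0:6,r1:5,r2:Mul1,r3:Add2,r4:Add1
cycle 11: CDB Add1=-1 // r0:6,r1:5,r2:Mul1,r3:Add2,r4:-1
cycle 12: CDB Add3=3 // r0:6,r1:5,r2:Mul1,r3:Add2,r4:-1

STATUS = TAG Mul1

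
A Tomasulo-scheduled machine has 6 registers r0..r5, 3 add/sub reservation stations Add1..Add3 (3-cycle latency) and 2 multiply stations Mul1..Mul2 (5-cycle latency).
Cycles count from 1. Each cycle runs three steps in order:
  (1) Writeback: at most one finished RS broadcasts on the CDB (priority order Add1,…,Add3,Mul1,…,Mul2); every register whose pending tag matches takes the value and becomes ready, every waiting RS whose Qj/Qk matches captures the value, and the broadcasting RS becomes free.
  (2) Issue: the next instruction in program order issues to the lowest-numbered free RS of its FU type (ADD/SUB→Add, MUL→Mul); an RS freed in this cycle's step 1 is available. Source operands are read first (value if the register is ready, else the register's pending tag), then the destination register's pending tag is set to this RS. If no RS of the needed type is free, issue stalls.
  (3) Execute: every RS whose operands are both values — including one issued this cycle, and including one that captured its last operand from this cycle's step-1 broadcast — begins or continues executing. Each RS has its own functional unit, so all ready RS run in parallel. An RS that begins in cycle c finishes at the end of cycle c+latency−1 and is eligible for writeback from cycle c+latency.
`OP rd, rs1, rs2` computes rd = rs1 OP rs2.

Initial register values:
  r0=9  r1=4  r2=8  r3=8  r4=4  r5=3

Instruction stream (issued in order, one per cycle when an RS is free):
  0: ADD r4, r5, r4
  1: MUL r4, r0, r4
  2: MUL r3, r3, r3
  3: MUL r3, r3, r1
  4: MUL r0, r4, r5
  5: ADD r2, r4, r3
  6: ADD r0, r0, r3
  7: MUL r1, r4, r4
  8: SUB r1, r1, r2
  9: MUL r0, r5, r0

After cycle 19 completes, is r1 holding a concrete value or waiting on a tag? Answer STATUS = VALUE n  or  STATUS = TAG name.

c1: issue ADD r4<-Add1 | r0:9,r1:4,r2:8,r3:8,r4:Add1,r5:3
c2: issue MUL r4<-Mul1 | r0:9,r1:4,r2:8,r3:8,r4:Mul1,r5:3
c3: issue MUL r3<-Mul2 | r0:9,r1:4,r2:8,r3:Mul2,r4:Mul1,r5:3
c4: CDB Add1=7; stall | r0:9,r1:4,r2:8,r3:Mul2,r4:Mul1,r5:3
c5: stall | r0:9,r1:4,r2:8,r3:Mul2,r4:Mul1,r5:3
c6: stall | r0:9,r1:4,r2:8,r3:Mul2,r4:Mul1,r5:3
c7: stall | r0:9,r1:4,r2:8,r3:Mul2,r4:Mul1,r5:3
c8: CDB Mul2=64; issue MUL r3<-Mul2 | r0:9,r1:4,r2:8,r3:Mul2,r4:Mul1,r5:3
c9: CDB Mul1=63; issue MUL r0<-Mul1 | r0:Mul1,r1:4,r2:8,r3:Mul2,r4:63,r5:3
c10: issue ADD r2<-Add1 | r0:Mul1,r1:4,r2:Add1,r3:Mul2,r4:63,r5:3
c11: issue ADD r0<-Add2 | r0:Add2,r1:4,r2:Add1,r3:Mul2,r4:63,r5:3
c12: stall | r0:Add2,r1:4,r2:Add1,r3:Mul2,r4:63,r5:3
c13: CDB Mul2=256; issue MUL r1<-Mul2 | r0:Add2,r1:Mul2,r2:Add1,r3:256,r4:63,r5:3
c14: CDB Mul1=189; issue SUB r1<-Add3 | r0:Add2,r1:Add3,r2:Add1,r3:256,r4:63,r5:3
c15: issue MUL r0<-Mul1 | r0:Mul1,r1:Add3,r2:Add1,r3:256,r4:63,r5:3
c16: CDB Add1=319 | r0:Mul1,r1:Add3,r2:319,r3:256,r4:63,r5:3
c17: CDB Add2=445 | r0:Mul1,r1:Add3,r2:319,r3:256,r4:63,r5:3
c18: CDB Mul2=3969 | r0:Mul1,r1:Add3,r2:319,r3:256,r4:63,r5:3
c19: - | r0:Mul1,r1:Add3,r2:319,r3:256,r4:63,r5:3

STATUS = TAG Add3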